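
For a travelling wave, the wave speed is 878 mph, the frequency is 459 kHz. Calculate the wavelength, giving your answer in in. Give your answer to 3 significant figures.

0.0337 in

Rearranging v = f·λ for λ: λ = v/f.
v = 878 mph = 392.5 m/s; f = 459 kHz = 4.590×10^5 Hz.
λ = 8.551×10^-4 m
8.551×10^-4 m × (1 in / 0.02540 m) = 0.03367 in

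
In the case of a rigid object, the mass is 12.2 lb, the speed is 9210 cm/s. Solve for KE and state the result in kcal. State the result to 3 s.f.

5.61 kcal

Directly: KE = ½mv².
m = 12.2 lb = 5.534 kg; v = 9210 cm/s = 92.10 m/s.
KE = 23470 J
23470 J × (1 kcal / 4184 J) = 5.609 kcal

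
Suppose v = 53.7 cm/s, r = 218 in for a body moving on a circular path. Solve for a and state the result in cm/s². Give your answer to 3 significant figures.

a is given directly by: a = v²/r.
v = 53.7 cm/s = 0.5370 m/s; r = 218 in = 5.537 m.
a = 0.05208 m/s²
0.05208 m/s² × (1 cm/s² / 0.01000 m/s²) = 5.208 cm/s²

5.21 cm/s²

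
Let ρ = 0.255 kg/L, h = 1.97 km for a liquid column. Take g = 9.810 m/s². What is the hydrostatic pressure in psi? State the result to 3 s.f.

715 psi

Directly: P = ρgh.
ρ = 0.255 kg/L = 255.0 kg/m³; h = 1.97 km = 1970 m; g = 9.810 m/s².
P = 4.928×10^6 Pa
4.928×10^6 Pa × (1 psi / 6895 Pa) = 714.8 psi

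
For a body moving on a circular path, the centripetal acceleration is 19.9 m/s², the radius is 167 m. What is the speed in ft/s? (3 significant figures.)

189 ft/s

Solving a = v²/r for v: v = √(a·r).
a = 19.9 m/s²; r = 167 m.
v = 57.65 m/s
57.65 m/s × (1 ft/s / 0.3048 m/s) = 189.1 ft/s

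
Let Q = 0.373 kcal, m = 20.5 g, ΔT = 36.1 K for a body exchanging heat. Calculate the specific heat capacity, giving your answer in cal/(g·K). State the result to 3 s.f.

0.504 cal/(g·K)

Rearranging: c = Q/(m·ΔT).
Q = 0.373 kcal = 1561 J; m = 20.5 g = 0.02050 kg; ΔT = 36.1 K.
c = 2109 J/(kg·K)
2109 J/(kg·K) × (1 cal/(g·K) / 4184 J/(kg·K)) = 0.5040 cal/(g·K)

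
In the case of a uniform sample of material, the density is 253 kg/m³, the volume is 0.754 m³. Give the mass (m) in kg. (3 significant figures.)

Rearranging ρ = m/V for m: m = ρV.
ρ = 253 kg/m³; V = 0.754 m³.
m = 190.8 kg

191 kg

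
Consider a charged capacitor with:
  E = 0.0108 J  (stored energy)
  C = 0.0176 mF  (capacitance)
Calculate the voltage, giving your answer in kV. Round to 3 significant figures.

0.0350 kV

Rearranging E = ½C·V² for V: V = √(2E/C).
E = 0.0108 J; C = 0.0176 mF = 1.760×10^-5 F.
V = 35.03 V  (the unit combination reduces to kg·m²/(A·s³) = V)
35.03 V × (1 kV / 1000 V) = 0.03503 kV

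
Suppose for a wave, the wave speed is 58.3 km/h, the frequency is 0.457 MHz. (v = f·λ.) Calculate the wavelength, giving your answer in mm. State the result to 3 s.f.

0.0354 mm

Solving v = f·λ for λ: λ = v/f.
v = 58.3 km/h = 16.19 m/s; f = 0.457 MHz = 4.570×10^5 Hz.
λ = 3.544×10^-5 m
3.544×10^-5 m × (1 mm / 0.001000 m) = 0.03544 mm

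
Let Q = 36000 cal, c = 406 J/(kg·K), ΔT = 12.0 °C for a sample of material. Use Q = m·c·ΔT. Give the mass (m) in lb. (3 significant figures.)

68.2 lb

Rearranging: m = Q/(c·ΔT).
Q = 36000 cal = 1.506×10^5 J; c = 406 J/(kg·K); ΔT = 12.0 °C = 12.00 K.
m = 30.92 kg
30.92 kg × (1 lb / 0.4536 kg) = 68.16 lb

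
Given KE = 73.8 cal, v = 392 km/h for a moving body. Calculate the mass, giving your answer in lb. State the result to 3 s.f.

Solving KE = ½mv² for m: m = 2·KE/v².
KE = 73.8 cal = 308.8 J; v = 392 km/h = 108.9 m/s.
m = 0.05208 kg
0.05208 kg × (1 lb / 0.4536 kg) = 0.1148 lb

0.115 lb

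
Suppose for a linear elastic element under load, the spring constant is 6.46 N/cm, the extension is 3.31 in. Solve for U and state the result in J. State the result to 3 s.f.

2.28 J

Directly: U = ½kx².
k = 6.46 N/cm = 646.0 N/m; x = 3.31 in = 0.08407 m.
U = 2.283 J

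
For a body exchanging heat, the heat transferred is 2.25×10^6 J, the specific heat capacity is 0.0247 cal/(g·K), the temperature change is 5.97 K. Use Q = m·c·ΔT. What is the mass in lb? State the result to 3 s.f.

Solving Q = m·c·ΔT for m: m = Q/(c·ΔT).
Q = 2.25×10^6 J; c = 0.0247 cal/(g·K) = 103.3 J/(kg·K); ΔT = 5.97 K.
m = 3647 kg
3647 kg × (1 lb / 0.4536 kg) = 8040 lb

8040 lb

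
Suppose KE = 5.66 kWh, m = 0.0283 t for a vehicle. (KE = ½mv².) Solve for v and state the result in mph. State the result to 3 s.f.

Rearranging KE = ½mv² for v: v = √(2·KE/m).
KE = 5.66 kWh = 2.038×10^7 J; m = 0.0283 t = 28.30 kg.
v = 1200 m/s
1200 m/s × (1 mph / 0.4470 m/s) = 2684 mph

2680 mph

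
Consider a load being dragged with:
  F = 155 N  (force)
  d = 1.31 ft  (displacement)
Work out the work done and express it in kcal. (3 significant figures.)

0.0148 kcal

Directly: W = F·d.
F = 155 N; d = 1.31 ft = 0.3993 m.
W = 61.89 J
61.89 J × (1 kcal / 4184 J) = 0.01479 kcal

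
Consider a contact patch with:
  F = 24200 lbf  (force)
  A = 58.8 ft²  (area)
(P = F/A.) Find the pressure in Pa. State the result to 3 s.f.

19700 Pa

Directly: P = F/A.
F = 24200 lbf = 1.076×10^5 N; A = 58.8 ft² = 5.463 m².
P = 19706 Pa  (the unit combination reduces to kg/(m·s²) = Pa)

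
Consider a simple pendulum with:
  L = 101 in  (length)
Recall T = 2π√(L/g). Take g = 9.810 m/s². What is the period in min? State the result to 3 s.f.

0.0536 min

Directly: T = 2π√(L/g).
L = 101 in = 2.565 m; g = 9.810 m/s².
T = 3.213 s
3.213 s × (1 min / 60.00 s) = 0.05355 min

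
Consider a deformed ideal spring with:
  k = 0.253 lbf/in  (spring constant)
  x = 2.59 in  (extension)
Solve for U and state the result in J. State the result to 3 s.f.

0.0959 J

U is given directly by: U = ½kx².
k = 0.253 lbf/in = 44.31 N/m; x = 2.59 in = 0.06579 m.
U = 0.09588 J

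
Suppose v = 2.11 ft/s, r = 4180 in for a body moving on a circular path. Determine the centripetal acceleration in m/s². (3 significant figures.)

0.00390 m/s²

Directly: a = v²/r.
v = 2.11 ft/s = 0.6431 m/s; r = 4180 in = 106.2 m.
a = 0.003896 m/s²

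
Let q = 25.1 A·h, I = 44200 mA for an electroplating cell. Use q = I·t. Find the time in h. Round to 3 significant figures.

0.568 h

Solving q = I·t for t: t = q/I.
q = 25.1 A·h = 90360 C; I = 44200 mA = 44.20 A.
t = 2044 s
2044 s × (1 h / 3600 s) = 0.5679 h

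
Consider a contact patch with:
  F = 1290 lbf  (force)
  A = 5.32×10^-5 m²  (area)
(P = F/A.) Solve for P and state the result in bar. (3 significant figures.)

1080 bar

P is given directly by: P = F/A.
F = 1290 lbf = 5738 N; A = 5.32×10^-5 m².
P = 1.079×10^8 Pa  (the unit combination reduces to kg/(m·s²) = Pa)
1.079×10^8 Pa × (1 bar / 1.000×10^5 Pa) = 1079 bar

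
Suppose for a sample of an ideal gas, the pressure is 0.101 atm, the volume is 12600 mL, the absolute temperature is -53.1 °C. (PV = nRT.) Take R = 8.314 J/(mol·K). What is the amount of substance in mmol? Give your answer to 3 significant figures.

70.5 mmol

From the ideal-gas law: n = PV/(RT).
P = 0.101 atm = 10234 Pa; V = 12600 mL = 0.01260 m³; T = -53.1 °C = 220.0 K; R = 8.314 J/(mol·K).
n = 0.07048 mol
0.07048 mol × (1 mmol / 0.001000 mol) = 70.48 mmol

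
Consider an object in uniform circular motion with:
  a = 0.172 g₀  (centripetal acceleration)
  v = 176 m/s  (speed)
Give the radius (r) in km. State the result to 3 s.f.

Rearranging a = v²/r for r: r = v²/a.
a = 0.172 g₀ = 1.687 m/s²; v = 176 m/s.
r = 18364 m
18364 m × (1 km / 1000 m) = 18.36 km

18.4 km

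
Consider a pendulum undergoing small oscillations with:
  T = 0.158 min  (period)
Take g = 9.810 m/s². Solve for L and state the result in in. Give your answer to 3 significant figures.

Solving T = 2π√(L/g) for L: L = g·(T/2π)².
T = 0.158 min = 9.480 s; g = 9.810 m/s².
L = 22.33 m
22.33 m × (1 in / 0.02540 m) = 879.2 in

879 in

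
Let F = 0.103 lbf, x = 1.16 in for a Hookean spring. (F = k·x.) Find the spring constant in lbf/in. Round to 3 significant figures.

From Hooke's law: k = F/x.
F = 0.103 lbf = 0.4582 N; x = 1.16 in = 0.02946 m.
k = 15.55 N/m
15.55 N/m × (1 lbf/in / 175.1 N/m) = 0.08879 lbf/in

0.0888 lbf/in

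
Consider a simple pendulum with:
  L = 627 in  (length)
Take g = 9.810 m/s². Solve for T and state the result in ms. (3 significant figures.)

T is given directly by: T = 2π√(L/g).
L = 627 in = 15.93 m; g = 9.810 m/s².
T = 8.006 s
8.006 s × (1 ms / 0.001000 s) = 8006 ms

8010 ms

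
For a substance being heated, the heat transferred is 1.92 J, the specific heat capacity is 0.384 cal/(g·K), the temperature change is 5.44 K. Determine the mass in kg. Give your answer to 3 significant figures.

2.20×10^-4 kg

Rearranging Q = m·c·ΔT for m: m = Q/(c·ΔT).
Q = 1.92 J; c = 0.384 cal/(g·K) = 1607 J/(kg·K); ΔT = 5.44 K.
m = 2.197×10^-4 kg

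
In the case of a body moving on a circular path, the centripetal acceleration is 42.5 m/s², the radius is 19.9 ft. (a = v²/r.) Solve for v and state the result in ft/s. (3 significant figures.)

Rearranging: v = √(a·r).
a = 42.5 m/s²; r = 19.9 ft = 6.066 m.
v = 16.06 m/s
16.06 m/s × (1 ft/s / 0.3048 m/s) = 52.68 ft/s

52.7 ft/s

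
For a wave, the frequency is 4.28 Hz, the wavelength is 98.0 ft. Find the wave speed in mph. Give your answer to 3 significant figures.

286 mph

v is given directly by: v = fλ.
f = 4.28 Hz; λ = 98.0 ft = 29.87 m.
v = 127.8 m/s
127.8 m/s × (1 mph / 0.4470 m/s) = 286.0 mph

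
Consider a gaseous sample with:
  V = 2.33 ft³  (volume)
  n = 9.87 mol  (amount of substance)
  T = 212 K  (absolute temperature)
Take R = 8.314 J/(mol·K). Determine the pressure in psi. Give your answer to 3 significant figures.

38.2 psi

From the ideal-gas law: P = nRT/V.
V = 2.33 ft³ = 0.06598 m³; n = 9.87 mol; T = 212 K; R = 8.314 J/(mol·K).
P = 2.637×10^5 Pa
2.637×10^5 Pa × (1 psi / 6895 Pa) = 38.24 psi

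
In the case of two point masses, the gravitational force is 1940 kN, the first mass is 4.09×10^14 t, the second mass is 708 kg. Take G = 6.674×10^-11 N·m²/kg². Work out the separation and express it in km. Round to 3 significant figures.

0.0998 km

From Newton's law of gravitation: r = √(G·m₁m₂/F).
F = 1940 kN = 1.940×10^6 N; m₁ = 4.09×10^14 t = 4.090×10^17 kg; m₂ = 708 kg; G = 6.674×10^-11 N·m²/kg².
r = 99.81 m
99.81 m × (1 km / 1000 m) = 0.09981 km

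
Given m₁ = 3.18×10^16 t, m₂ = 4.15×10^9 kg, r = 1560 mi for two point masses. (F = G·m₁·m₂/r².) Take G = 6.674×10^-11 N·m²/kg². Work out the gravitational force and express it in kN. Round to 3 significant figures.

1400 kN

Directly: F = Gm₁m₂/r².
m₁ = 3.18×10^16 t = 3.180×10^19 kg; m₂ = 4.15×10^9 kg; r = 1560 mi = 2.511×10^6 m; G = 6.674×10^-11 N·m²/kg².
F = 1.397×10^6 N
1.397×10^6 N × (1 kN / 1000 N) = 1397 kN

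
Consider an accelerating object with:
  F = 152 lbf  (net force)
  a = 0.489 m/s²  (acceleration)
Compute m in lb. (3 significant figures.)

3050 lb

From Newton's second law: m = F/a.
F = 152 lbf = 676.1 N; a = 0.489 m/s².
m = 1383 kg
1383 kg × (1 lb / 0.4536 kg) = 3048 lb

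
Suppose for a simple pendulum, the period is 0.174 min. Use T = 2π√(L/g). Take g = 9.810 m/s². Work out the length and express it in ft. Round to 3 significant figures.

88.9 ft

Rearranging T = 2π√(L/g) for L: L = g·(T/2π)².
T = 0.174 min = 10.44 s; g = 9.810 m/s².
L = 27.08 m
27.08 m × (1 ft / 0.3048 m) = 88.86 ft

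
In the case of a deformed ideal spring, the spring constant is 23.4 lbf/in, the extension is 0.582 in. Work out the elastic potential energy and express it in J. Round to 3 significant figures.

0.448 J

Directly: U = ½kx².
k = 23.4 lbf/in = 4098 N/m; x = 0.582 in = 0.01478 m.
U = 0.4478 J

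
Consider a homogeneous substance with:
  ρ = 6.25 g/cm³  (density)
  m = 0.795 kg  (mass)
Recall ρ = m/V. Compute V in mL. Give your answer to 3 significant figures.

Rearranging: V = m/ρ.
ρ = 6.25 g/cm³ = 6250 kg/m³; m = 0.795 kg.
V = 1.272×10^-4 m³
1.272×10^-4 m³ × (1 mL / 1.000×10^-6 m³) = 127.2 mL

127 mL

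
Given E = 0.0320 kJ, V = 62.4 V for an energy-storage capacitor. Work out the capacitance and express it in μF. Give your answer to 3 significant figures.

16400 μF

Rearranging: C = 2E/V².
E = 0.0320 kJ = 32.00 J; V = 62.4 V.
C = 0.01644 F
0.01644 F × (1 μF / 1.000×10^-6 F) = 16437 μF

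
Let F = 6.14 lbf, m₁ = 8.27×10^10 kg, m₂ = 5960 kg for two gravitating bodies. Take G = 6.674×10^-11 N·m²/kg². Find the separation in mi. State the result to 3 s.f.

0.0216 mi

Rearranging F = G·m₁·m₂/r² for r: r = √(G·m₁m₂/F).
F = 6.14 lbf = 27.31 N; m₁ = 8.27×10^10 kg; m₂ = 5960 kg; G = 6.674×10^-11 N·m²/kg².
r = 34.70 m
34.70 m × (1 mi / 1609 m) = 0.02156 mi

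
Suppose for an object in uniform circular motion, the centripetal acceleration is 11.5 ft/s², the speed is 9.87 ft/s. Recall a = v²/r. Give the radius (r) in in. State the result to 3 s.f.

Rearranging: r = v²/a.
a = 11.5 ft/s² = 3.505 m/s²; v = 9.87 ft/s = 3.008 m/s.
r = 2.582 m
2.582 m × (1 in / 0.02540 m) = 101.7 in

102 in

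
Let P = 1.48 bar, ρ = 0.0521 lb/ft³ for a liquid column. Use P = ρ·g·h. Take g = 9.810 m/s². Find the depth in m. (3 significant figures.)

18100 m

Rearranging P = ρ·g·h for h: h = P/(ρ·g).
P = 1.48 bar = 1.480×10^5 Pa; ρ = 0.0521 lb/ft³ = 0.8346 kg/m³; g = 9.810 m/s².
h = 18077 m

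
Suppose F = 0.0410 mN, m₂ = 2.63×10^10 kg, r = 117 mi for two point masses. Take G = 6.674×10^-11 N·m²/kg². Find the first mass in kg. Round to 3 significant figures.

8.28×10^5 kg

Solving F = G·m₁·m₂/r² for m₁: m₁ = F·r²/(G·m₂).
F = 0.0410 mN = 4.100×10^-5 N; m₂ = 2.63×10^10 kg; r = 117 mi = 1.883×10^5 m; G = 6.674×10^-11 N·m²/kg².
m₁ = 8.282×10^5 kg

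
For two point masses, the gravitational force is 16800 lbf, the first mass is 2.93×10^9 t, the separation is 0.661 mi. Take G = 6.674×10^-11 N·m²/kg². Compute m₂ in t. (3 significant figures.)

4.32×10^5 t

From Newton's law of gravitation: m₂ = F·r²/(G·m₁).
F = 16800 lbf = 74730 N; m₁ = 2.93×10^9 t = 2.930×10^12 kg; r = 0.661 mi = 1064 m; G = 6.674×10^-11 N·m²/kg².
m₂ = 4.325×10^8 kg
4.325×10^8 kg × (1 t / 1000 kg) = 4.325×10^5 t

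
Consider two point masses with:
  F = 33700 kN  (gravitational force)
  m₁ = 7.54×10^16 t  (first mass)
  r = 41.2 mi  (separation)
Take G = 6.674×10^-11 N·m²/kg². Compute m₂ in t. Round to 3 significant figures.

Rearranging F = G·m₁·m₂/r² for m₂: m₂ = F·r²/(G·m₁).
F = 33700 kN = 3.370×10^7 N; m₁ = 7.54×10^16 t = 7.540×10^19 kg; r = 41.2 mi = 66305 m; G = 6.674×10^-11 N·m²/kg².
m₂ = 2.944×10^7 kg
2.944×10^7 kg × (1 t / 1000 kg) = 29442 t

29400 t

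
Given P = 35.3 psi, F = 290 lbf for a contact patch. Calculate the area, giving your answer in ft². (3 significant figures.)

Solving P = F/A for A: A = F/P.
P = 35.3 psi = 2.434×10^5 Pa; F = 290 lbf = 1290 N.
A = 0.005300 m²
0.005300 m² × (1 ft² / 0.09290 m²) = 0.05705 ft²

0.0571 ft²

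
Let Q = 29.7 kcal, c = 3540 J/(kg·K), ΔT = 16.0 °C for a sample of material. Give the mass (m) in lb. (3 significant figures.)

Rearranging Q = m·c·ΔT for m: m = Q/(c·ΔT).
Q = 29.7 kcal = 1.243×10^5 J; c = 3540 J/(kg·K); ΔT = 16.0 °C = 16.00 K.
m = 2.194 kg
2.194 kg × (1 lb / 0.4536 kg) = 4.837 lb

4.84 lb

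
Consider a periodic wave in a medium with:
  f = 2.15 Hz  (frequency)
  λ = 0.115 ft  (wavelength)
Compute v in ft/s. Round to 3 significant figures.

Directly: v = fλ.
f = 2.15 Hz; λ = 0.115 ft = 0.03505 m.
v = 0.07536 m/s
0.07536 m/s × (1 ft/s / 0.3048 m/s) = 0.2472 ft/s

0.247 ft/s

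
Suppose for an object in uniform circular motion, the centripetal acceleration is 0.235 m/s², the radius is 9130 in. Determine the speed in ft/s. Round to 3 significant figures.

Rearranging: v = √(a·r).
a = 0.235 m/s²; r = 9130 in = 231.9 m.
v = 7.382 m/s
7.382 m/s × (1 ft/s / 0.3048 m/s) = 24.22 ft/s

24.2 ft/s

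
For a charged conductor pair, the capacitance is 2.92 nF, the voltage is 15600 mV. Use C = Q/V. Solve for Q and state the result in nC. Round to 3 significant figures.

Rearranging: Q = CV.
C = 2.92 nF = 2.920×10^-9 F; V = 15600 mV = 15.60 V.
Q = 4.555×10^-8 C
4.555×10^-8 C × (1 nC / 1.000×10^-9 C) = 45.55 nC

45.6 nC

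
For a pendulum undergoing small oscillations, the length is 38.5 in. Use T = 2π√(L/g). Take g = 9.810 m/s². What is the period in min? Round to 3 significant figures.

T is given directly by: T = 2π√(L/g).
L = 38.5 in = 0.9779 m; g = 9.810 m/s².
T = 1.984 s
1.984 s × (1 min / 60.00 s) = 0.03306 min

0.0331 min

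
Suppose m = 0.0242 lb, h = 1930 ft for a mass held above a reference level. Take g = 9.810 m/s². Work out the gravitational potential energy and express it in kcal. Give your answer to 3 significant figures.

0.0151 kcal

Directly: PE = mgh.
m = 0.0242 lb = 0.01098 kg; h = 1930 ft = 588.3 m; g = 9.810 m/s².
PE = 63.35 J
63.35 J × (1 kcal / 4184 J) = 0.01514 kcal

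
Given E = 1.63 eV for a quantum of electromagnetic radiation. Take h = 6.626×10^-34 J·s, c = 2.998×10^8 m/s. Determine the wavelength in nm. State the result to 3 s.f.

761 nm

Rearranging: λ = hc/E.
E = 1.63 eV = 2.612×10^-19 J; h = 6.626×10^-34 J·s; c = 2.998×10^8 m/s.
λ = 7.607×10^-7 m
7.607×10^-7 m × (1 nm / 1.000×10^-9 m) = 760.7 nm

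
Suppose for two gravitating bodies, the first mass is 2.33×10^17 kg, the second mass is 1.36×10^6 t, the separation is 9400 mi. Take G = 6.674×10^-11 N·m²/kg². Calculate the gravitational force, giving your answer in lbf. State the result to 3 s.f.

20.8 lbf

Directly: F = Gm₁m₂/r².
m₁ = 2.33×10^17 kg; m₂ = 1.36×10^6 t = 1.360×10^9 kg; r = 9400 mi = 1.513×10^7 m; G = 6.674×10^-11 N·m²/kg².
F = 92.41 N  (the unit combination reduces to kg·m/s² = N)
92.41 N × (1 lbf / 4.448 N) = 20.78 lbf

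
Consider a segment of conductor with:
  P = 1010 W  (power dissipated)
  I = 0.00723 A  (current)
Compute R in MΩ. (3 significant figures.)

19.3 MΩ

Rearranging: R = P/I².
P = 1010 W; I = 0.00723 A.
R = 1.932×10^7 Ω
1.932×10^7 Ω × (1 MΩ / 1.000×10^6 Ω) = 19.32 MΩ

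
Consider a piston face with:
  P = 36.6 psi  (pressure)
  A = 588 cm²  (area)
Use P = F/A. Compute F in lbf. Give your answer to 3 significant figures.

Rearranging P = F/A for F: F = P·A.
P = 36.6 psi = 2.523×10^5 Pa; A = 588 cm² = 0.05880 m².
F = 14838 N
14838 N × (1 lbf / 4.448 N) = 3336 lbf

3340 lbf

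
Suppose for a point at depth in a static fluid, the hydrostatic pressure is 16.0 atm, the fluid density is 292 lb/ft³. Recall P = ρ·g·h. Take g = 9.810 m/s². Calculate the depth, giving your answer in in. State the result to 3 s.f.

1390 in

Rearranging: h = P/(ρ·g).
P = 16.0 atm = 1.621×10^6 Pa; ρ = 292 lb/ft³ = 4677 kg/m³; g = 9.810 m/s².
h = 35.33 m
35.33 m × (1 in / 0.02540 m) = 1391 in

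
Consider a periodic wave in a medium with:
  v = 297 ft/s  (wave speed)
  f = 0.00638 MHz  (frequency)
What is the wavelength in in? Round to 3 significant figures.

0.559 in

Rearranging v = f·λ for λ: λ = v/f.
v = 297 ft/s = 90.53 m/s; f = 0.00638 MHz = 6380 Hz.
λ = 0.01419 m
0.01419 m × (1 in / 0.02540 m) = 0.5586 in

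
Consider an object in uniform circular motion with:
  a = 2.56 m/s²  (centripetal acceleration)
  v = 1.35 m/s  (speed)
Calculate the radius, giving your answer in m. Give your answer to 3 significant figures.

0.712 m

Rearranging a = v²/r for r: r = v²/a.
a = 2.56 m/s²; v = 1.35 m/s.
r = 0.7119 m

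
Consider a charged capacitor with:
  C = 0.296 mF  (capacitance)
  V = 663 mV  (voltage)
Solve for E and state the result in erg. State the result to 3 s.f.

651 erg

E is given directly by: E = ½CV².
C = 0.296 mF = 2.960×10^-4 F; V = 663 mV = 0.6630 V.
E = 6.506×10^-5 J
6.506×10^-5 J × (1 erg / 1.000×10^-7 J) = 650.6 erg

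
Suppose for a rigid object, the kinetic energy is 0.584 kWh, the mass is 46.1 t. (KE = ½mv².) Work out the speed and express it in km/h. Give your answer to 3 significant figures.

34.4 km/h

Solving KE = ½mv² for v: v = √(2·KE/m).
KE = 0.584 kWh = 2.102×10^6 J; m = 46.1 t = 46100 kg.
v = 9.550 m/s
9.550 m/s × (1 km/h / 0.2778 m/s) = 34.38 km/h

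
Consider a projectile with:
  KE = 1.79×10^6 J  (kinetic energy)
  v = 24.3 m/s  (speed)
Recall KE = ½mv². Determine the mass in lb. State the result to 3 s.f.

Solving KE = ½mv² for m: m = 2·KE/v².
KE = 1.79×10^6 J; v = 24.3 m/s.
m = 6063 kg
6063 kg × (1 lb / 0.4536 kg) = 13366 lb

13400 lb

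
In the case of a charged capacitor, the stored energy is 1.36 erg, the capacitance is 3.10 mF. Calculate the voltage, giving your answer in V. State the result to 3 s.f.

0.00937 V

Rearranging E = ½C·V² for V: V = √(2E/C).
E = 1.36 erg = 1.360×10^-7 J; C = 3.10 mF = 0.003100 F.
V = 0.009367 V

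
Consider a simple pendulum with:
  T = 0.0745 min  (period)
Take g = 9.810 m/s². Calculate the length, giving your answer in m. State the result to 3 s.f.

4.97 m

Solving T = 2π√(L/g) for L: L = g·(T/2π)².
T = 0.0745 min = 4.470 s; g = 9.810 m/s².
L = 4.965 m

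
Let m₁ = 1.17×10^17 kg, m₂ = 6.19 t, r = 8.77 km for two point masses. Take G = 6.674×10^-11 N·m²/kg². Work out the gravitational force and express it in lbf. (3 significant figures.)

141 lbf

From Newton's law of gravitation: F = Gm₁m₂/r².
m₁ = 1.17×10^17 kg; m₂ = 6.19 t = 6190 kg; r = 8.77 km = 8770 m; G = 6.674×10^-11 N·m²/kg².
F = 628.4 N
628.4 N × (1 lbf / 4.448 N) = 141.3 lbf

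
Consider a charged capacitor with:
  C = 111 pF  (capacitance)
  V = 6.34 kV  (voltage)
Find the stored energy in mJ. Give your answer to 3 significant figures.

E is given directly by: E = ½CV².
C = 111 pF = 1.110×10^-10 F; V = 6.34 kV = 6340 V.
E = 0.002231 J
0.002231 J × (1 mJ / 0.001000 J) = 2.231 mJ

2.23 mJ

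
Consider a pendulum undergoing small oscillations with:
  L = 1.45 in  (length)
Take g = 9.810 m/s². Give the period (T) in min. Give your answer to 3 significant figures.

Directly: T = 2π√(L/g).
L = 1.45 in = 0.03683 m; g = 9.810 m/s².
T = 0.3850 s
0.3850 s × (1 min / 60.00 s) = 0.006416 min

0.00642 min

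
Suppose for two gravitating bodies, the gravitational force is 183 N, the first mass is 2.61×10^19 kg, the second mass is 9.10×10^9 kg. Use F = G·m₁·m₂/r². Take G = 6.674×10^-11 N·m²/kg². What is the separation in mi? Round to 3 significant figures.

From Newton's law of gravitation: r = √(G·m₁m₂/F).
F = 183 N; m₁ = 2.61×10^19 kg; m₂ = 9.10×10^9 kg; G = 6.674×10^-11 N·m²/kg².
r = 2.943×10^8 m
2.943×10^8 m × (1 mi / 1609 m) = 1.829×10^5 mi

1.83×10^5 mi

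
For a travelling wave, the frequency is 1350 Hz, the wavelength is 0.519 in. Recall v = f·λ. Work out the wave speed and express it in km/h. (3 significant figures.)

64.1 km/h

Directly: v = fλ.
f = 1350 Hz; λ = 0.519 in = 0.01318 m.
v = 17.80 m/s
17.80 m/s × (1 km/h / 0.2778 m/s) = 64.07 km/h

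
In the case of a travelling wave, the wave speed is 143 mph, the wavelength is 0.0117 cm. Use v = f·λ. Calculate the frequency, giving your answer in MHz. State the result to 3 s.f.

Rearranging: f = v/λ.
v = 143 mph = 63.93 m/s; λ = 0.0117 cm = 1.170×10^-4 m.
f = 5.464×10^5 Hz
5.464×10^5 Hz × (1 MHz / 1.000×10^6 Hz) = 0.5464 MHz

0.546 MHz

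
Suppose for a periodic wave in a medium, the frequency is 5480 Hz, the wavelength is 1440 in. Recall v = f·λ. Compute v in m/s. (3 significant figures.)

Directly: v = fλ.
f = 5480 Hz; λ = 1440 in = 36.58 m.
v = 2.004×10^5 m/s

2.00×10^5 m/s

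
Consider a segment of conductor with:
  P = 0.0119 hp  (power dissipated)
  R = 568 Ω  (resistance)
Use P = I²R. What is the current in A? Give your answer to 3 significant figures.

0.125 A

Solving P = I²R for I: I = √(P/R).
P = 0.0119 hp = 8.874 W; R = 568 Ω.
I = 0.1250 A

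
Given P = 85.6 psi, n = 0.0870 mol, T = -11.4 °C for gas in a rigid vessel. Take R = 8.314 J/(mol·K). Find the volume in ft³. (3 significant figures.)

From the ideal-gas law: V = nRT/P.
P = 85.6 psi = 5.902×10^5 Pa; n = 0.0870 mol; T = -11.4 °C = 261.8 K; R = 8.314 J/(mol·K).
V = 3.208×10^-4 m³
3.208×10^-4 m³ × (1 ft³ / 0.02832 m³) = 0.01133 ft³

0.0113 ft³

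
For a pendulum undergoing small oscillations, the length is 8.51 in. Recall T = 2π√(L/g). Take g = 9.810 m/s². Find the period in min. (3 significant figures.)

Directly: T = 2π√(L/g).
L = 8.51 in = 0.2162 m; g = 9.810 m/s².
T = 0.9327 s
0.9327 s × (1 min / 60.00 s) = 0.01554 min

0.0155 min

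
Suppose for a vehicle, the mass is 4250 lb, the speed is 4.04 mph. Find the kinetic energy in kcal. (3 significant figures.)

Directly: KE = ½mv².
m = 4250 lb = 1928 kg; v = 4.04 mph = 1.806 m/s.
KE = 3144 J  (the unit combination reduces to kg·m²/s² = J)
3144 J × (1 kcal / 4184 J) = 0.7514 kcal

0.751 kcal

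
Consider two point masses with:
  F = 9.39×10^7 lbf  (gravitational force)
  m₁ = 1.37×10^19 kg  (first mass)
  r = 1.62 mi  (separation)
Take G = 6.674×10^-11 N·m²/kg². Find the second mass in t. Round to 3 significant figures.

3110 t

Rearranging F = G·m₁·m₂/r² for m₂: m₂ = F·r²/(G·m₁).
F = 9.39×10^7 lbf = 4.177×10^8 N; m₁ = 1.37×10^19 kg; r = 1.62 mi = 2607 m; G = 6.674×10^-11 N·m²/kg².
m₂ = 3.105×10^6 kg
3.105×10^6 kg × (1 t / 1000 kg) = 3105 t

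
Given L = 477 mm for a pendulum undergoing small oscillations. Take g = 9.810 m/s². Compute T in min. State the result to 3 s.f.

0.0231 min

Directly: T = 2π√(L/g).
L = 477 mm = 0.4770 m; g = 9.810 m/s².
T = 1.385 s
1.385 s × (1 min / 60.00 s) = 0.02309 min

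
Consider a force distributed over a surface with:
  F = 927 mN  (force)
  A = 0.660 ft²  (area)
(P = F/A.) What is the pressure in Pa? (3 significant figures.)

15.1 Pa

P is given directly by: P = F/A.
F = 927 mN = 0.9270 N; A = 0.660 ft² = 0.06132 m².
P = 15.12 Pa  (the unit combination reduces to kg/(m·s²) = Pa)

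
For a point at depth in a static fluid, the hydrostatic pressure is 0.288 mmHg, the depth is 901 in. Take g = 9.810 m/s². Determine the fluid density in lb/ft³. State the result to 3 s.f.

Rearranging P = ρ·g·h for ρ: ρ = P/(g·h).
P = 0.288 mmHg = 38.40 Pa; h = 901 in = 22.89 m; g = 9.810 m/s².
ρ = 0.1710 kg/m³
0.1710 kg/m³ × (1 lb/ft³ / 16.02 kg/m³) = 0.01068 lb/ft³

0.0107 lb/ft³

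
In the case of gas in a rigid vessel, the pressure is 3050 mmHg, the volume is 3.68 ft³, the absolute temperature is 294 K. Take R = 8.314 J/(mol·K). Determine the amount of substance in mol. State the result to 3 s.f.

From the ideal-gas law: n = PV/(RT).
P = 3050 mmHg = 4.066×10^5 Pa; V = 3.68 ft³ = 0.1042 m³; T = 294 K; R = 8.314 J/(mol·K).
n = 17.34 mol

17.3 mol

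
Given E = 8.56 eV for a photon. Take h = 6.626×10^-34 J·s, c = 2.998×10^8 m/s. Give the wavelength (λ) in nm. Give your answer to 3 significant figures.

145 nm

Rearranging E = h·c/λ for λ: λ = hc/E.
E = 8.56 eV = 1.371×10^-18 J; h = 6.626×10^-34 J·s; c = 2.998×10^8 m/s.
λ = 1.448×10^-7 m
1.448×10^-7 m × (1 nm / 1.000×10^-9 m) = 144.8 nm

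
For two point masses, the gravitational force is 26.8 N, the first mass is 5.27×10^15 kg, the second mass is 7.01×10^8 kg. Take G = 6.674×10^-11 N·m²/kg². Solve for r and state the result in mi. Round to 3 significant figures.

From Newton's law of gravitation: r = √(G·m₁m₂/F).
F = 26.8 N; m₁ = 5.27×10^15 kg; m₂ = 7.01×10^8 kg; G = 6.674×10^-11 N·m²/kg².
r = 3.033×10^6 m
3.033×10^6 m × (1 mi / 1609 m) = 1885 mi

1880 mi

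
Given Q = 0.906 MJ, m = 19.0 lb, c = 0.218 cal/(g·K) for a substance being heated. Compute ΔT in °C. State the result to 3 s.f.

Rearranging: ΔT = Q/(m·c).
Q = 0.906 MJ = 9.060×10^5 J; m = 19.0 lb = 8.618 kg; c = 0.218 cal/(g·K) = 912.1 J/(kg·K).
ΔT = 115.3 K
Since 1 °C = 1 K, 115.3 °C.

115 °C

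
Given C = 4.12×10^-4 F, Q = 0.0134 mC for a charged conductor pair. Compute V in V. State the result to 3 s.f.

Solving C = Q/V for V: V = Q/C.
C = 4.12×10^-4 F; Q = 0.0134 mC = 1.340×10^-5 C.
V = 0.03252 V

0.0325 V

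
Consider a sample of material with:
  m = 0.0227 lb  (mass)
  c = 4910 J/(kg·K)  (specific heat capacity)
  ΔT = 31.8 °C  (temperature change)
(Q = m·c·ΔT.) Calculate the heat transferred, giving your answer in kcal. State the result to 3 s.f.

Directly: Q = mcΔT.
m = 0.0227 lb = 0.01030 kg; c = 4910 J/(kg·K); ΔT = 31.8 °C = 31.80 K.
Q = 1608 J  (the unit combination reduces to kg·m²/s² = J)
1608 J × (1 kcal / 4184 J) = 0.3842 kcal

0.384 kcal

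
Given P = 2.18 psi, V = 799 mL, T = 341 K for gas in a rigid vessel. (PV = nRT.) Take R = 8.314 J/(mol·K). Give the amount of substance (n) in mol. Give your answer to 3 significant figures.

Solving PV = nRT for n: n = PV/(RT).
P = 2.18 psi = 15031 Pa; V = 799 mL = 7.990×10^-4 m³; T = 341 K; R = 8.314 J/(mol·K).
n = 0.004236 mol

0.00424 mol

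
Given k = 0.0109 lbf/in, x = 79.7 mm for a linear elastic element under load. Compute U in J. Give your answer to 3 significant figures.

0.00606 J

Directly: U = ½kx².
k = 0.0109 lbf/in = 1.909 N/m; x = 79.7 mm = 0.07970 m.
U = 0.006063 J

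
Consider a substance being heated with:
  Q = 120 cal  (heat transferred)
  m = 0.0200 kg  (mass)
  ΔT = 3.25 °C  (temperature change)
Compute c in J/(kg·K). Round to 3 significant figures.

7720 J/(kg·K)

Rearranging: c = Q/(m·ΔT).
Q = 120 cal = 502.1 J; m = 0.0200 kg; ΔT = 3.25 °C = 3.250 K.
c = 7724 J/(kg·K)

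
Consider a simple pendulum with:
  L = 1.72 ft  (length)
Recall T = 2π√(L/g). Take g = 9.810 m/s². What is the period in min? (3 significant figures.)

0.0242 min

Directly: T = 2π√(L/g).
L = 1.72 ft = 0.5243 m; g = 9.810 m/s².
T = 1.453 s
1.453 s × (1 min / 60.00 s) = 0.02421 min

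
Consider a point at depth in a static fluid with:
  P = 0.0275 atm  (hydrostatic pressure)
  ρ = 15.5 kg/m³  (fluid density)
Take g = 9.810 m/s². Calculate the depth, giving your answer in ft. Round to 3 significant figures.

Rearranging P = ρ·g·h for h: h = P/(ρ·g).
P = 0.0275 atm = 2786 Pa; ρ = 15.5 kg/m³; g = 9.810 m/s².
h = 18.33 m
18.33 m × (1 ft / 0.3048 m) = 60.12 ft

60.1 ft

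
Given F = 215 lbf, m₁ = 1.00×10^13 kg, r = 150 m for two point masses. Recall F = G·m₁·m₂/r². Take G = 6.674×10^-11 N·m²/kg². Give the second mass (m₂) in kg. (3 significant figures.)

32200 kg

From Newton's law of gravitation: m₂ = F·r²/(G·m₁).
F = 215 lbf = 956.4 N; m₁ = 1.00×10^13 kg; r = 150 m; G = 6.674×10^-11 N·m²/kg².
m₂ = 32242 kg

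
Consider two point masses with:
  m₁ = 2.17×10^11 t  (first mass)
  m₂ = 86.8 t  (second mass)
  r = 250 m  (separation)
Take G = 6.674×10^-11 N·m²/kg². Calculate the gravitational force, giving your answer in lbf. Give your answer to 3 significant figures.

4520 lbf

Directly: F = Gm₁m₂/r².
m₁ = 2.17×10^11 t = 2.170×10^14 kg; m₂ = 86.8 t = 86800 kg; r = 250 m; G = 6.674×10^-11 N·m²/kg².
F = 20113 N
20113 N × (1 lbf / 4.448 N) = 4522 lbf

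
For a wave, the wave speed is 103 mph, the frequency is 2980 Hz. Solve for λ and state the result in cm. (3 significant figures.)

1.55 cm

Rearranging v = f·λ for λ: λ = v/f.
v = 103 mph = 46.05 m/s; f = 2980 Hz.
λ = 0.01545 m
0.01545 m × (1 cm / 0.01000 m) = 1.545 cm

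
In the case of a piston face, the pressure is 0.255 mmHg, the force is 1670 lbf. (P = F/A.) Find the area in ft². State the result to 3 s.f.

Rearranging P = F/A for A: A = F/P.
P = 0.255 mmHg = 34.00 Pa; F = 1670 lbf = 7429 N.
A = 218.5 m²
218.5 m² × (1 ft² / 0.09290 m²) = 2352 ft²

2350 ft²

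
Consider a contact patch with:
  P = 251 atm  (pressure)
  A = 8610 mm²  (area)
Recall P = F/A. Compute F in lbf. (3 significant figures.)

Rearranging: F = P·A.
P = 251 atm = 2.543×10^7 Pa; A = 8610 mm² = 0.008610 m².
F = 2.190×10^5 N
2.190×10^5 N × (1 lbf / 4.448 N) = 49227 lbf

49200 lbf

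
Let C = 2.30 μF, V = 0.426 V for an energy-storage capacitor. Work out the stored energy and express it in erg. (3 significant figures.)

Directly: E = ½CV².
C = 2.30 μF = 2.300×10^-6 F; V = 0.426 V.
E = 2.087×10^-7 J
2.087×10^-7 J × (1 erg / 1.000×10^-7 J) = 2.087 erg

2.09 erg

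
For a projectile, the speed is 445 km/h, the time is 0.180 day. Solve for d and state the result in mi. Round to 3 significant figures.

1190 mi

Rearranging: d = v·t.
v = 445 km/h = 123.6 m/s; t = 0.180 day = 15552 s.
d = 1.922×10^6 m
1.922×10^6 m × (1 mi / 1609 m) = 1195 mi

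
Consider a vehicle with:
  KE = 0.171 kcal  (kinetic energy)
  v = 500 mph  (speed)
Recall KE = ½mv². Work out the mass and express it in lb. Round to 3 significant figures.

0.0631 lb

Solving KE = ½mv² for m: m = 2·KE/v².
KE = 0.171 kcal = 715.5 J; v = 500 mph = 223.5 m/s.
m = 0.02864 kg
0.02864 kg × (1 lb / 0.4536 kg) = 0.06314 lb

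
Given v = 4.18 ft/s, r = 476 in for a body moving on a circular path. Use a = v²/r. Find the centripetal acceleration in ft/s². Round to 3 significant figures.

0.440 ft/s²

Directly: a = v²/r.
v = 4.18 ft/s = 1.274 m/s; r = 476 in = 12.09 m.
a = 0.1343 m/s²
0.1343 m/s² × (1 ft/s² / 0.3048 m/s²) = 0.4405 ft/s²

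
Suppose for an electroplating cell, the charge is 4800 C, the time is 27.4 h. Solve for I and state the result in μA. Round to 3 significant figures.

Rearranging q = I·t for I: I = q/t.
q = 4800 C; t = 27.4 h = 98640 s.
I = 0.04866 A
0.04866 A × (1 μA / 1.000×10^-6 A) = 48662 μA

48700 μA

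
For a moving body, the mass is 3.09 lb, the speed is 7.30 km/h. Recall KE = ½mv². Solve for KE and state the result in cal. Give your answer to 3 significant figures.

KE is given directly by: KE = ½mv².
m = 3.09 lb = 1.402 kg; v = 7.30 km/h = 2.028 m/s.
KE = 2.882 J
2.882 J × (1 cal / 4.184 J) = 0.6887 cal

0.689 cal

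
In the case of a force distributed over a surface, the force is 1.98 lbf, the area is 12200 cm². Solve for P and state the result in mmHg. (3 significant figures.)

0.0541 mmHg

Directly: P = F/A.
F = 1.98 lbf = 8.807 N; A = 12200 cm² = 1.220 m².
P = 7.219 Pa  (the unit combination reduces to kg/(m·s²) = Pa)
7.219 Pa × (1 mmHg / 133.3 Pa) = 0.05415 mmHg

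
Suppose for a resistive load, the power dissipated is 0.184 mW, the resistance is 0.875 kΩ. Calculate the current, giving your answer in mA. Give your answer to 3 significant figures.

0.459 mA

Rearranging P = I²R for I: I = √(P/R).
P = 0.184 mW = 1.840×10^-4 W; R = 0.875 kΩ = 875.0 Ω.
I = 4.586×10^-4 A
4.586×10^-4 A × (1 mA / 0.001000 A) = 0.4586 mA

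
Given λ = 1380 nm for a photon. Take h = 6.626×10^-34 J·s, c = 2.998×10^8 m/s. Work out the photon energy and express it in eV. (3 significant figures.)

Directly: E = hc/λ.
λ = 1380 nm = 1.380×10^-6 m; h = 6.626×10^-34 J·s; c = 2.998×10^8 m/s.
E = 1.439×10^-19 J  (the unit combination reduces to kg·m²/s² = J)
1.439×10^-19 J × (1 eV / 1.602×10^-19 J) = 0.8984 eV

0.898 eV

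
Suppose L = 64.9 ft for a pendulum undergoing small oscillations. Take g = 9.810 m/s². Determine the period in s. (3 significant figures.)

Directly: T = 2π√(L/g).
L = 64.9 ft = 19.78 m; g = 9.810 m/s².
T = 8.922 s

8.92 s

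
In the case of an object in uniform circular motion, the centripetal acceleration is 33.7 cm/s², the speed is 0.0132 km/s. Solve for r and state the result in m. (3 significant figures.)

Rearranging a = v²/r for r: r = v²/a.
a = 33.7 cm/s² = 0.3370 m/s²; v = 0.0132 km/s = 13.20 m/s.
r = 517.0 m

517 m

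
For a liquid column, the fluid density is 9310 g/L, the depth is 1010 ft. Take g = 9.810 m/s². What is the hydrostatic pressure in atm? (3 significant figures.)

P is given directly by: P = ρgh.
ρ = 9310 g/L = 9310 kg/m³; h = 1010 ft = 307.8 m; g = 9.810 m/s².
P = 2.812×10^7 Pa
2.812×10^7 Pa × (1 atm / 1.013×10^5 Pa) = 277.5 atm

277 atm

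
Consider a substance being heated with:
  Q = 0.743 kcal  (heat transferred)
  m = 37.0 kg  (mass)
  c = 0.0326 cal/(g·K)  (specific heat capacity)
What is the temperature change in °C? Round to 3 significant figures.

0.616 °C

Rearranging Q = m·c·ΔT for ΔT: ΔT = Q/(m·c).
Q = 0.743 kcal = 3109 J; m = 37.0 kg; c = 0.0326 cal/(g·K) = 136.4 J/(kg·K).
ΔT = 0.6160 K
Since 1 °C = 1 K, 0.6160 °C.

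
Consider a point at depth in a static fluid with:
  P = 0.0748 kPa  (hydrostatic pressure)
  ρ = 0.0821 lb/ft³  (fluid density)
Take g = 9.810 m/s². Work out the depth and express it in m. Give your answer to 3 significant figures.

Rearranging: h = P/(ρ·g).
P = 0.0748 kPa = 74.80 Pa; ρ = 0.0821 lb/ft³ = 1.315 kg/m³; g = 9.810 m/s².
h = 5.798 m

5.80 m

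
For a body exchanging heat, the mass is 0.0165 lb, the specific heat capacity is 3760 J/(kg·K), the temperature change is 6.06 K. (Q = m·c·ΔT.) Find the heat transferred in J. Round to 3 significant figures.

171 J

Directly: Q = mcΔT.
m = 0.0165 lb = 0.007484 kg; c = 3760 J/(kg·K); ΔT = 6.06 K.
Q = 170.5 J  (the unit combination reduces to kg·m²/s² = J)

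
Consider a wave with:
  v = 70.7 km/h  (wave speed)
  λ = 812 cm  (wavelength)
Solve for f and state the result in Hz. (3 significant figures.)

2.42 Hz

Rearranging v = f·λ for f: f = v/λ.
v = 70.7 km/h = 19.64 m/s; λ = 812 cm = 8.120 m.
f = 2.419 Hz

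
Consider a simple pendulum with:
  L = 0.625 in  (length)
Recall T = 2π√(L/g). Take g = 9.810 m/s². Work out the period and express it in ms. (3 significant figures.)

Directly: T = 2π√(L/g).
L = 0.625 in = 0.01588 m; g = 9.810 m/s².
T = 0.2528 s
0.2528 s × (1 ms / 0.001000 s) = 252.8 ms

253 ms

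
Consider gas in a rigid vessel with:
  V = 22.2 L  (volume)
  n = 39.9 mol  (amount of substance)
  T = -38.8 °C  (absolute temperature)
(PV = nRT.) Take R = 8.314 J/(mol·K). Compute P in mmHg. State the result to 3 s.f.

26300 mmHg

P is given directly by: P = nRT/V.
V = 22.2 L = 0.02220 m³; n = 39.9 mol; T = -38.8 °C = 234.3 K; R = 8.314 J/(mol·K).
P = 3.502×10^6 Pa  (the unit combination reduces to kg/(m·s²) = Pa)
3.502×10^6 Pa × (1 mmHg / 133.3 Pa) = 26266 mmHg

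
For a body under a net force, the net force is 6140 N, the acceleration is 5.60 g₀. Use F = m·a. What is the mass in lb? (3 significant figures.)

Rearranging F = m·a for m: m = F/a.
F = 6140 N; a = 5.60 g₀ = 54.92 m/s².
m = 111.8 kg
111.8 kg × (1 lb / 0.4536 kg) = 246.5 lb

246 lb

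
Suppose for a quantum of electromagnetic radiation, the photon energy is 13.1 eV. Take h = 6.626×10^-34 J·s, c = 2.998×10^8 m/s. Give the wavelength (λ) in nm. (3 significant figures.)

Solving E = h·c/λ for λ: λ = hc/E.
E = 13.1 eV = 2.099×10^-18 J; h = 6.626×10^-34 J·s; c = 2.998×10^8 m/s.
λ = 9.465×10^-8 m
9.465×10^-8 m × (1 nm / 1.000×10^-9 m) = 94.65 nm

94.6 nm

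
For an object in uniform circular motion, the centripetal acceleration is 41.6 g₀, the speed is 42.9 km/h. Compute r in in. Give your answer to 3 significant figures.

13.7 in

Solving a = v²/r for r: r = v²/a.
a = 41.6 g₀ = 408.0 m/s²; v = 42.9 km/h = 11.92 m/s.
r = 0.3481 m
0.3481 m × (1 in / 0.02540 m) = 13.70 in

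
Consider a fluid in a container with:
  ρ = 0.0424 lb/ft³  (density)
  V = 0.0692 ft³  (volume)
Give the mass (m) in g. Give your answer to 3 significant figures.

1.33 g

Rearranging ρ = m/V for m: m = ρV.
ρ = 0.0424 lb/ft³ = 0.6792 kg/m³; V = 0.0692 ft³ = 0.001960 m³.
m = 0.001331 kg
0.001331 kg × (1 g / 0.001000 kg) = 1.331 g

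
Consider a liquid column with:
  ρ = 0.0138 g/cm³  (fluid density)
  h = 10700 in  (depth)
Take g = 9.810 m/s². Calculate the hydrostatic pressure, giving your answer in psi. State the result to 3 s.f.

P is given directly by: P = ρgh.
ρ = 0.0138 g/cm³ = 13.80 kg/m³; h = 10700 in = 271.8 m; g = 9.810 m/s².
P = 36793 Pa  (the unit combination reduces to kg/(m·s²) = Pa)
36793 Pa × (1 psi / 6895 Pa) = 5.336 psi

5.34 psi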